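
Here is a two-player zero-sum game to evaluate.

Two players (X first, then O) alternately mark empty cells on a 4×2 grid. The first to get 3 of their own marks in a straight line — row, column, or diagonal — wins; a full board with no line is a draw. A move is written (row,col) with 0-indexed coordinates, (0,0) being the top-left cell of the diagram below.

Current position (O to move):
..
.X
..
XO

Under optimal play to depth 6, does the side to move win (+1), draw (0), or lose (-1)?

value(../.X/../XO, O) = 0

[../.X/../XO] O move#1: (0,0):+0/O./.X/../XO*, (0,1):+0/.O/.X/../XO, (1,0):+0/../OX/../XO, (2,0):+0/../.X/O./XO, (2,1):+0/../.X/.O/XO
[O./.X/../XO] X move#2: (0,1):+0/OX/.X/../XO*, (1,0):+0/O./XX/../XO, (2,0):+0/O./.X/X./XO, (2,1):+0/O./.X/.X/XO
[OX/.X/../XO] O move#3: (1,0):-1/OX/OX/../XO, (2,0):-1/OX/.X/O./XO, (2,1):+0/OX/.X/.O/XO*
[OX/.X/.O/XO] X move#4: (1,0):+0/OX/XX/.O/XO*, (2,0):+0/OX/.X/XO/XO
[OX/XX/.O/XO] O move#5: (2,0):+0/OX/XX/OO/XO*
[OX/XX/OO/XO] end (terminal +0, X#6); searched ../.X/../XO to 6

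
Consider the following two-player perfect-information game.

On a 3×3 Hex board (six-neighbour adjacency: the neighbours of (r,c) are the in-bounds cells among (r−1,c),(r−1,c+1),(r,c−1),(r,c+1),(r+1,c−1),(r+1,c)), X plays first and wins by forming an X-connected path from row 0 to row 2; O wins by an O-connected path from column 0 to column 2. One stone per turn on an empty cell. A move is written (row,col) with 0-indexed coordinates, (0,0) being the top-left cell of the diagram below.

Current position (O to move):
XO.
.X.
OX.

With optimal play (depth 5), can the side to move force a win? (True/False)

O winning at [XO./.X./OX.]: False

[XO./.X./OX.] O move#1: (0,2):-1/XOO/.X./OX.*, (1,0):-1/XO./OX./OX., (1,2):-1/XO./.XO/OX., (2,2):-1/XO./.X./OXO
[XOO/.X./OX.] X move#2: (1,0):+1/XOO/XX./OX.*, (1,2):-1/XOO/.XX/OX., (2,2):-1/XOO/.X./OXX
[XOO/XX./OX.] end (terminal -1, O#3); searched XO./.X./OX. to 5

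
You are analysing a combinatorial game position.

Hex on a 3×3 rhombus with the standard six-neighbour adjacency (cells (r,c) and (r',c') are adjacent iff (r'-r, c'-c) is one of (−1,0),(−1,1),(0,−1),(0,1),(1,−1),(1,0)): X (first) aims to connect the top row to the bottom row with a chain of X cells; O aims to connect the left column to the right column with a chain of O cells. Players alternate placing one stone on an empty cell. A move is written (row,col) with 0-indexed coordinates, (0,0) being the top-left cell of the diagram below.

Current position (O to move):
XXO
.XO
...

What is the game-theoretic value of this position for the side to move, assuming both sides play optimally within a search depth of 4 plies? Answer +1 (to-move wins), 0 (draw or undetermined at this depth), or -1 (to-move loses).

ply 1, O at XXO/.XO/... | (1,0)=-1→XXO/OXO/...*; (2,0)=-1→XXO/.XO/O..; (2,1)=-1→XXO/.XO/.O.; (2,2)=-1→XXO/.XO/..O
ply 2, X at XXO/OXO/... | (2,0)=+1→XXO/OXO/X..*; (2,1)=+1→XXO/OXO/.X.; (2,2)=+1→XXO/OXO/..X
ply 3: XXO/OXO/X.. is terminal -1 (O); from XXO/.XO/... depth 4

value(XXO/.XO/..., O) = -1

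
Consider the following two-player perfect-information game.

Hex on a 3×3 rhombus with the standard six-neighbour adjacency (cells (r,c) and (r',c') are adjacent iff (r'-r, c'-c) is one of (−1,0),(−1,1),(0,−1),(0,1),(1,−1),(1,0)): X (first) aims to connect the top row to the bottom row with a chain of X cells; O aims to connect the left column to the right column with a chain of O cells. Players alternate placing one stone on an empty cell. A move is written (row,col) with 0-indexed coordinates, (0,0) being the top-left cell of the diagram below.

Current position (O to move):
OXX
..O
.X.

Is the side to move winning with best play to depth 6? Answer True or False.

[OXX/..O/.X.] O move#1: (1,0):-1/OXX/O.O/.X., (1,1):+1/OXX/.OO/.X.*, (2,0):-1/OXX/..O/OX., (2,2):-1/OXX/..O/.XO
[OXX/.OO/.X.] X move#2: (1,0):-1/OXX/XOO/.X.*, (2,0):-1/OXX/.OO/XX., (2,2):-1/OXX/.OO/.XX
[OXX/XOO/.X.] O move#3: (2,0):+1/OXX/XOO/OX.*, (2,2):-1/OXX/XOO/.XO
[OXX/XOO/OX.] end (terminal -1, X#4); searched OXX/..O/.X. to 6

O winning at [OXX/..O/.X.]: True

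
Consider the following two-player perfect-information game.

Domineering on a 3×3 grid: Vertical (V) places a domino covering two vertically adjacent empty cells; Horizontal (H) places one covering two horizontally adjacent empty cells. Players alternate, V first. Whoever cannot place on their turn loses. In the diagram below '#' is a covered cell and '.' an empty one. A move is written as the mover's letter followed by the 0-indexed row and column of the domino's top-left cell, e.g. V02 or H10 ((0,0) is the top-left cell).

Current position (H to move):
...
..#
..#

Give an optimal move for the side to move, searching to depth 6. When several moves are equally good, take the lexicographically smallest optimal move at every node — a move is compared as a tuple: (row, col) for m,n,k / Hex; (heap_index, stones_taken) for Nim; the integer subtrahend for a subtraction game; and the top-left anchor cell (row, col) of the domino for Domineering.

H's best at [.../..#/..#]: H10

ply 1, H at .../..#/..# | H00=-1→##./..#/..#; H01=-1→.##/..#/..#; H10=+1→.../###/..#*; H20=-1→.../..#/###
ply 2: .../###/..# is terminal -1 (V); from .../..#/..# depth 6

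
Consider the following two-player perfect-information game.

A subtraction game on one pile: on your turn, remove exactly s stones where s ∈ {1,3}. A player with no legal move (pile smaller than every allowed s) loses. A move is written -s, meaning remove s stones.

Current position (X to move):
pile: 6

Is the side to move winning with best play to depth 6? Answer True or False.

[6] X move#1: -1:-1/5*, -3:-1/3
[5] O move#2: -1:+1/4*, -3:+1/2
[4] X move#3: -1:-1/3*, -3:-1/1
[3] O move#4: -1:+1/2*, -3:+1/0
[2] X move#5: -1:-1/1*
[1] O move#6: -1:+1/0*
[0] end (terminal -1, X#7); searched 6 to 6

X winning at [6]: False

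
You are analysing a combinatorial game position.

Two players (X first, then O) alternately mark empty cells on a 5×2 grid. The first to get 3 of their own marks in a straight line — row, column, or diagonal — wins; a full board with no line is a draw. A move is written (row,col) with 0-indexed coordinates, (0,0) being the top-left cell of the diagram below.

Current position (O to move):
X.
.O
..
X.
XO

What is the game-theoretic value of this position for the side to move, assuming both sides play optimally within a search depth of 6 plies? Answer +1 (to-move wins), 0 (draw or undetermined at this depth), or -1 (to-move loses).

value(X./.O/../X./XO, O) = 0

[X./.O/../X./XO] O move#1: (0,1):-1/XO/.O/../X./XO, (1,0):-1/X./OO/../X./XO, (2,0):+0/X./.O/O./X./XO*, (2,1):-1/X./.O/.O/X./XO, (3,1):-1/X./.O/../XO/XO
[X./.O/O./X./XO] X move#2: (0,1):+0/XX/.O/O./X./XO*, (1,0):-1/X./XO/O./X./XO, (2,1):+0/X./.O/OX/X./XO, (3,1):+0/X./.O/O./XX/XO
[XX/.O/O./X./XO] O move#3: (1,0):+0/XX/OO/O./X./XO*, (2,1):+0/XX/.O/OO/X./XO, (3,1):+0/XX/.O/O./XO/XO
[XX/OO/O./X./XO] X move#4: (2,1):+0/XX/OO/OX/X./XO*, (3,1):+0/XX/OO/O./XX/XO
[XX/OO/OX/X./XO] O move#5: (3,1):+0/XX/OO/OX/XO/XO*
[XX/OO/OX/XO/XO] end (terminal +0, X#6); searched X./.O/../X./XO to 6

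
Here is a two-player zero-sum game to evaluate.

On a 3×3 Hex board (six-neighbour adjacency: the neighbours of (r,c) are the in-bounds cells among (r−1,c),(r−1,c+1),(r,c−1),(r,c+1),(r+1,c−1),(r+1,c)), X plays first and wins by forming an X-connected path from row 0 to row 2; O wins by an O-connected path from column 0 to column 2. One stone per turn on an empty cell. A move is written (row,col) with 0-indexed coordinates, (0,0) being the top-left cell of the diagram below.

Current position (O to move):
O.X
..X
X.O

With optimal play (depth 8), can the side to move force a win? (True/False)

[O.X/..X/X.O] O move#1: (0,1):-1/OOX/..X/X.O*, (1,0):-1/O.X/O.X/X.O, (1,1):-1/O.X/.OX/X.O, (2,1):-1/O.X/..X/XOO
[OOX/..X/X.O] X move#2: (1,0):+1/OOX/X.X/X.O*, (1,1):+1/OOX/.XX/X.O, (2,1):+1/OOX/..X/XXO
[OOX/X.X/X.O] O move#3: (1,1):-1/OOX/XOX/X.O*, (2,1):-1/OOX/X.X/XOO
[OOX/XOX/X.O] X move#4: (2,1):+1/OOX/XOX/XXO*
[OOX/XOX/XXO] end (terminal -1, O#5); searched O.X/..X/X.O to 8

O winning at [O.X/..X/X.O]: False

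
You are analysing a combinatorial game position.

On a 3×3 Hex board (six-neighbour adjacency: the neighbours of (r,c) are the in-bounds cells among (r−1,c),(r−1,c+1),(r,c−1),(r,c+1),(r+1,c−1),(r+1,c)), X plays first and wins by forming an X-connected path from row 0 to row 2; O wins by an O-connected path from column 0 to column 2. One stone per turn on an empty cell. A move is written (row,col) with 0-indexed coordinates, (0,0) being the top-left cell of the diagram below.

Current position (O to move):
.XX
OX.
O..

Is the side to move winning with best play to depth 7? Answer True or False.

p1 O@[.XX/OX./O..]: (0,0)[OXX/OX./O..]-1 (1,2)[.XX/OXO/O..]-1 (2,1)[.XX/OX./OO.]+1* (2,2)[.XX/OX./O.O]-1
p2 X@[.XX/OX./OO.]: (0,0)[XXX/OX./OO.]-1* (1,2)[.XX/OXX/OO.]-1 (2,2)[.XX/OX./OOX]-1
p3 O@[XXX/OX./OO.]: (1,2)[XXX/OXO/OO.]+1* (2,2)[XXX/OX./OOO]+1
p4 X@[XXX/OXO/OO.] terminal -1; root [.XX/OX./O..] d7

O winning at [.XX/OX./O..]: True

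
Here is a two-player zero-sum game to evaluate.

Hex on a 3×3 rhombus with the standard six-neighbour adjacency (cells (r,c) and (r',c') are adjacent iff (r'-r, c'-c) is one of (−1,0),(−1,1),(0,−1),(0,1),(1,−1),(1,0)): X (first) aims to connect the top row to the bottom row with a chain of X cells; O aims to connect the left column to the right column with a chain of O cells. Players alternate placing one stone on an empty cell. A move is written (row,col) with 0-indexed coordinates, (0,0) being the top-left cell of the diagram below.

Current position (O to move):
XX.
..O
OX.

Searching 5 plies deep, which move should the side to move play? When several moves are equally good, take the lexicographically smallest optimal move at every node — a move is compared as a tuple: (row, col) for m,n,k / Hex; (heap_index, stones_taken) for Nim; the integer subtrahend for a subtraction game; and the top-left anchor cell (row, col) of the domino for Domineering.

[XX./..O/OX.] O move#1: (0,2):-1/XXO/..O/OX., (1,0):-1/XX./O.O/OX., (1,1):+1/XX./.OO/OX.*, (2,2):-1/XX./..O/OXO
[XX./.OO/OX.] end (terminal -1, X#2); searched XX./..O/OX. to 5

O's best at [XX./..O/OX.]: (1,1)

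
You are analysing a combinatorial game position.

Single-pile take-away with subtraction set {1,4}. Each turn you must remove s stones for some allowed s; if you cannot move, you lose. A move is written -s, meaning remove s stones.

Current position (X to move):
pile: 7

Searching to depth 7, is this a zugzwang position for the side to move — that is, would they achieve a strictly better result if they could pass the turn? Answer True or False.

ply 1, X at 7 | -1=-1→6*; -4=-1→3
ply 2, O at 6 | -1=+1→5*; -4=+1→2
ply 3, X at 5 | -1=-1→4*; -4=-1→1
ply 4, O at 4 | -1=-1→3; -4=+1→0*
ply 5: 0 is terminal -1 (X); from 7 depth 7
suppose X passes — search the same position with O to move:
pass> ply 1, O at 7 | -1=-1→6*; -4=-1→3
pass> ply 2, X at 6 | -1=+1→5*; -4=+1→2
pass> ply 3, O at 5 | -1=-1→4*; -4=-1→1
pass> ply 4, X at 4 | -1=-1→3; -4=+1→0*
pass> ply 5: 0 is terminal -1 (O); from 7 depth 7
for X: play -1, pass +1

zugzwang(7, X) = True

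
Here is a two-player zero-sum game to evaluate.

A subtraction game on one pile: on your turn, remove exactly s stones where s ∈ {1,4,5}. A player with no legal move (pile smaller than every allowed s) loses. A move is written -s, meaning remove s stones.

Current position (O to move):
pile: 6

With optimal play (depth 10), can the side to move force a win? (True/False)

ply 1, O at 6 | -1=-1→5; -4=+1→2*; -5=-1→1
ply 2, X at 2 | -1=-1→1*
ply 3, O at 1 | -1=+1→0*
ply 4: 0 is terminal -1 (X); from 6 depth 10

O winning at [6]: True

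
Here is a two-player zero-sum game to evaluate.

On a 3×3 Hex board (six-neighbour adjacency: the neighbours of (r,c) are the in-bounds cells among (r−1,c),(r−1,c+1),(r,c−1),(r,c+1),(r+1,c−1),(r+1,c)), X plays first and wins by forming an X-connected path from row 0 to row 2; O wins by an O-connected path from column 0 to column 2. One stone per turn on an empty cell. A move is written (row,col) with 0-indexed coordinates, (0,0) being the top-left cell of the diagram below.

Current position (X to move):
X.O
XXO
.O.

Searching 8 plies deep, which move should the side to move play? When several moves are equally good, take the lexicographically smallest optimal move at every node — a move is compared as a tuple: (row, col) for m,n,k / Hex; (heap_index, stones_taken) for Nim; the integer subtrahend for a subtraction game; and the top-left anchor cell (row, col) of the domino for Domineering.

[X.O/XXO/.O.] X move#1: (0,1):-1/XXO/XXO/.O., (2,0):+1/X.O/XXO/XO.*, (2,2):-1/X.O/XXO/.OX
[X.O/XXO/XO.] end (terminal -1, O#2); searched X.O/XXO/.O. to 8

X's best at [X.O/XXO/.O.]: (2,0)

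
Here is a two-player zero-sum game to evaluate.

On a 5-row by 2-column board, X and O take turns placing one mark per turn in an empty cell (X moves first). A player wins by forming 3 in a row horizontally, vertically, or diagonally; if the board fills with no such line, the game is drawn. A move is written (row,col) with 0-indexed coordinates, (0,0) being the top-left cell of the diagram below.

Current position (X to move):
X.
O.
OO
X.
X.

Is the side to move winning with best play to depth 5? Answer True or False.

X winning at [X./O./OO/X./X.]: False

[X./O./OO/X./X.] X move#1: (0,1):-1/XX/O./OO/X./X., (1,1):+0/X./OX/OO/X./X.*, (3,1):+0/X./O./OO/XX/X., (4,1):-1/X./O./OO/X./XX
[X./OX/OO/X./X.] O move#2: (0,1):+0/XO/OX/OO/X./X.*, (3,1):+0/X./OX/OO/XO/X., (4,1):+0/X./OX/OO/X./XO
[XO/OX/OO/X./X.] X move#3: (3,1):+0/XO/OX/OO/XX/X.*, (4,1):+0/XO/OX/OO/X./XX
[XO/OX/OO/XX/X.] O move#4: (4,1):+0/XO/OX/OO/XX/XO*
[XO/OX/OO/XX/XO] end (terminal +0, X#5); searched X./O./OO/X./X. to 5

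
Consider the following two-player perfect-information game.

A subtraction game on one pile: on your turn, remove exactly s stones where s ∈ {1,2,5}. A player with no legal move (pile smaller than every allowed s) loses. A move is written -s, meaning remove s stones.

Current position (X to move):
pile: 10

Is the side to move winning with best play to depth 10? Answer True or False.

p1 X@[10]: -1[9]+1* -2[8]-1 -5[5]-1
p2 O@[9]: -1[8]-1* -2[7]-1 -5[4]-1
p3 X@[8]: -1[7]-1 -2[6]+1* -5[3]+1
p4 O@[6]: -1[5]-1* -2[4]-1 -5[1]-1
p5 X@[5]: -1[4]-1 -2[3]+1* -5[0]+1
p6 O@[3]: -1[2]-1* -2[1]-1
p7 X@[2]: -1[1]-1 -2[0]+1*
p8 O@[0] terminal -1; root [10] d10

X winning at [10]: True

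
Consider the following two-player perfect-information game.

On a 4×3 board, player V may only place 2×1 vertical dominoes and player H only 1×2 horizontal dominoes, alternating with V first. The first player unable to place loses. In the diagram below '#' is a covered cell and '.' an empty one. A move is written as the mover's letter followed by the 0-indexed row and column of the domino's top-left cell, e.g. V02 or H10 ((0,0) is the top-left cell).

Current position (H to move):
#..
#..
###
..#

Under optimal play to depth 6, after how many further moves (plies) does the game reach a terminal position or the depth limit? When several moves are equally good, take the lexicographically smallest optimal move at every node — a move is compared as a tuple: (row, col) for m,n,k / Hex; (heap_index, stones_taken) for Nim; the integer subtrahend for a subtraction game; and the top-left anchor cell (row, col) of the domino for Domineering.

[#../#../###/..#] H move#1: H01:+1/###/#../###/..#*, H11:+1/#../###/###/..#, H30:-1/#../#../###/###
[###/#../###/..#] end (terminal -1, V#2); searched #../#../###/..# to 6

PV length from [#../#../###/..#]: 1 ply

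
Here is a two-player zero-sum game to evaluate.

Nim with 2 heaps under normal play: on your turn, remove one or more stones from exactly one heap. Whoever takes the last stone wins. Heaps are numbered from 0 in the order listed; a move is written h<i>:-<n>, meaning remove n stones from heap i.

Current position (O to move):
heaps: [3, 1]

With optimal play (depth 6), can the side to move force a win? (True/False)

O winning at [(3,1)]: True

p1 O@[(3,1)]: h0:-1[(2,1)]-1 h0:-2[(1,1)]+1* h0:-3[(0,1)]-1 h1:-1[(3,0)]-1
p2 X@[(1,1)]: h0:-1[(0,1)]-1* h1:-1[(1,0)]-1
p3 O@[(0,1)]: h1:-1[(0,0)]+1*
p4 X@[(0,0)] terminal -1; root [(3,1)] d6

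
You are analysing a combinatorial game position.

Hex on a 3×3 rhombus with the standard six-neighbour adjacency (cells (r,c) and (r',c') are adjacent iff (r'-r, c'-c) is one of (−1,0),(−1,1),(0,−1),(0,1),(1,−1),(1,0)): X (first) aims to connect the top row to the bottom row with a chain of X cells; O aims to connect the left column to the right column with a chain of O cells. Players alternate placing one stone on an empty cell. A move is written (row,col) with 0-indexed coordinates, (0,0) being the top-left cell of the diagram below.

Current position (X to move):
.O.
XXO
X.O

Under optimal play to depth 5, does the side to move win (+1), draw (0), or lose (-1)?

ply 1, X at .O./XXO/X.O | (0,0)=+1→XO./XXO/X.O*; (0,2)=+1→.OX/XXO/X.O; (2,1)=+1→.O./XXO/XXO
ply 2: XO./XXO/X.O is terminal -1 (O); from .O./XXO/X.O depth 5

value(.O./XXO/X.O, X) = +1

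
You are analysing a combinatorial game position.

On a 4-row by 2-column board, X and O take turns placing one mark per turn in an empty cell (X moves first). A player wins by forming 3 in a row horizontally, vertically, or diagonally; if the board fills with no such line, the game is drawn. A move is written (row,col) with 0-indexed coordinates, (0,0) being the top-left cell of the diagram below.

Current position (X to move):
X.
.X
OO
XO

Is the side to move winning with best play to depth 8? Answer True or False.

X winning at [X./.X/OO/XO]: False

ply 1, X at X./.X/OO/XO | (0,1)=+0→XX/.X/OO/XO*; (1,0)=+0→X./XX/OO/XO
ply 2, O at XX/.X/OO/XO | (1,0)=+0→XX/OX/OO/XO*
ply 3: XX/OX/OO/XO is terminal +0 (X); from X./.X/OO/XO depth 8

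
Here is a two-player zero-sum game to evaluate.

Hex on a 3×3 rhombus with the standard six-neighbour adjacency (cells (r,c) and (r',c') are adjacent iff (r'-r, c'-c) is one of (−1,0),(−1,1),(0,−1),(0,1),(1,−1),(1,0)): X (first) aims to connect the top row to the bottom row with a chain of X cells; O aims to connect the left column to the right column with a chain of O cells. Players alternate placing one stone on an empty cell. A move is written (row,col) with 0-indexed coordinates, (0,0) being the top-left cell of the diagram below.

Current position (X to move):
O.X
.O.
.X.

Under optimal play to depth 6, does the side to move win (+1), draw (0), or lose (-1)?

[O.X/.O./.X.] X move#1: (0,1):-1/OXX/.O./.X., (1,0):-1/O.X/XO./.X., (1,2):+1/O.X/.OX/.X.*, (2,0):-1/O.X/.O./XX., (2,2):-1/O.X/.O./.XX
[O.X/.OX/.X.] end (terminal -1, O#2); searched O.X/.O./.X. to 6

value(O.X/.O./.X., X) = +1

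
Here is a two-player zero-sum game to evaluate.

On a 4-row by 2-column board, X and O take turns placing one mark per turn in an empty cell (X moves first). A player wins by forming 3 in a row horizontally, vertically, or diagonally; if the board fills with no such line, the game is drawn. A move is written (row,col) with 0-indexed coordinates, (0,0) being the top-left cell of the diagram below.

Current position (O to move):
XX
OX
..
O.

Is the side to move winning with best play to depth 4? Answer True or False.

[XX/OX/../O.] O move#1: (2,0):+1/XX/OX/O./O.*, (2,1):+0/XX/OX/.O/O., (3,1):-1/XX/OX/../OO
[XX/OX/O./O.] end (terminal -1, X#2); searched XX/OX/../O. to 4

O winning at [XX/OX/../O.]: True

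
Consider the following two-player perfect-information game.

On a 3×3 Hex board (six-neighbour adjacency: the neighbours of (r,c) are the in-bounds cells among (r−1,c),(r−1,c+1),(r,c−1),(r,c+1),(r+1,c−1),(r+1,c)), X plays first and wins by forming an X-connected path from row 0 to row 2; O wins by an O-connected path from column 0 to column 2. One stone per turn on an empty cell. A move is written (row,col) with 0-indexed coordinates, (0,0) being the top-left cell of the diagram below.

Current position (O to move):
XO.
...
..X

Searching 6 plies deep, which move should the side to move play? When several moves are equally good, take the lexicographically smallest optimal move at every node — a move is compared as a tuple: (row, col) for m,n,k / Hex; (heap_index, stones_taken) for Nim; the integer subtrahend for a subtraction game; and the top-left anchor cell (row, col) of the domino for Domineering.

[XO./.../..X] O move#1: (0,2):-1/XOO/.../..X, (1,0):-1/XO./O../..X, (1,1):+1/XO./.O./..X*, (1,2):-1/XO./..O/..X, (2,0):-1/XO./.../O.X, (2,1):-1/XO./.../.OX
[XO./.O./..X] X move#2: (0,2):-1/XOX/.O./..X*, (1,0):-1/XO./XO./..X, (1,2):-1/XO./.OX/..X, (2,0):-1/XO./.O./X.X, (2,1):-1/XO./.O./.XX
[XOX/.O./..X] O move#3: (1,0):-1/XOX/OO./..X, (1,2):+1/XOX/.OO/..X*, (2,0):-1/XOX/.O./O.X, (2,1):-1/XOX/.O./.OX
[XOX/.OO/..X] X move#4: (1,0):-1/XOX/XOO/..X*, (2,0):-1/XOX/.OO/X.X, (2,1):-1/XOX/.OO/.XX
[XOX/XOO/..X] O move#5: (2,0):+1/XOX/XOO/O.X*, (2,1):-1/XOX/XOO/.OX
[XOX/XOO/O.X] end (terminal -1, X#6); searched XO./.../..X to 6

O's best at [XO./.../..X]: (1,1)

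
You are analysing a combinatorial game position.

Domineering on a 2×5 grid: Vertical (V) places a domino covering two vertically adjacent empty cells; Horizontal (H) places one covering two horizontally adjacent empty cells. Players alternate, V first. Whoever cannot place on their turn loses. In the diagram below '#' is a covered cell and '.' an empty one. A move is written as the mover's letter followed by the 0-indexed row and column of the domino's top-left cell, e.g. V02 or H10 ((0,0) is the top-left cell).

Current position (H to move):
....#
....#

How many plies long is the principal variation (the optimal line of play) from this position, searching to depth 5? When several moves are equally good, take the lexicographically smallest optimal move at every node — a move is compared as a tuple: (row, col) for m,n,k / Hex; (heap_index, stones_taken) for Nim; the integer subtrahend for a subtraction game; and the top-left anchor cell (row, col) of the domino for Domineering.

PV length from [....#/....#]: 3 plies

p1 H@[....#/....#]: H00[##..#/....#]-1 H01[.##.#/....#]+1* H02[..###/....#]-1 H10[....#/##..#]-1 H11[....#/.##.#]+1 H12[....#/..###]-1
p2 V@[.##.#/....#]: V00[###.#/#...#]-1* V03[.####/...##]-1
p3 H@[###.#/#...#]: H11[###.#/###.#]-1 H12[###.#/#.###]+1*
p4 V@[###.#/#.###] terminal -1; root [....#/....#] d5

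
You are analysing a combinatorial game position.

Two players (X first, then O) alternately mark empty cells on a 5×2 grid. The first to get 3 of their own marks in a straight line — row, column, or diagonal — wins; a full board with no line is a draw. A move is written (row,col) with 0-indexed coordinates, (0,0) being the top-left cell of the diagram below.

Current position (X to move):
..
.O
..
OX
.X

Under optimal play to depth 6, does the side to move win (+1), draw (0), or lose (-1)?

[../.O/../OX/.X] X move#1: (0,0):-1/X./.O/../OX/.X, (0,1):+0/.X/.O/../OX/.X, (1,0):+0/../XO/../OX/.X, (2,0):+0/../.O/X./OX/.X, (2,1):+1/../.O/.X/OX/.X*, (4,0):+0/../.O/../OX/XX
[../.O/.X/OX/.X] end (terminal -1, O#2); searched ../.O/../OX/.X to 6

value(../.O/../OX/.X, X) = +1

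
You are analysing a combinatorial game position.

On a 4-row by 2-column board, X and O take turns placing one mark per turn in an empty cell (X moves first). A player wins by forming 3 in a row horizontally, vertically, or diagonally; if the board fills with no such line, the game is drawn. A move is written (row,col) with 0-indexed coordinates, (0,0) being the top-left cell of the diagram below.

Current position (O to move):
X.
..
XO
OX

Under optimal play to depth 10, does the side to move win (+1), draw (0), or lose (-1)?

value(X./../XO/OX, O) = 0

[X./../XO/OX] O move#1: (0,1):-1/XO/../XO/OX, (1,0):+0/X./O./XO/OX*, (1,1):-1/X./.O/XO/OX
[X./O./XO/OX] X move#2: (0,1):+0/XX/O./XO/OX*, (1,1):+0/X./OX/XO/OX
[XX/O./XO/OX] O move#3: (1,1):+0/XX/OO/XO/OX*
[XX/OO/XO/OX] end (terminal +0, X#4); searched X./../XO/OX to 10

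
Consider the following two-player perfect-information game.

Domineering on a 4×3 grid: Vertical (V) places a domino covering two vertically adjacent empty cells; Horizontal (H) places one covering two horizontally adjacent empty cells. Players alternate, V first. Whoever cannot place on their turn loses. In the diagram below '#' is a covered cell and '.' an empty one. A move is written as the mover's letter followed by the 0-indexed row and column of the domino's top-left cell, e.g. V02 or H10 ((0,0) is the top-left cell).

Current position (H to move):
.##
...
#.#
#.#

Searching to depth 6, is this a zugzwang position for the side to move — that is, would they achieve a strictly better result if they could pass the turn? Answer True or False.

zugzwang(.##/.../#.#/#.#, H) = False

ply 1, H at .##/.../#.#/#.# | H10=-1→.##/##./#.#/#.#*; H11=-1→.##/.##/#.#/#.#
ply 2, V at .##/##./#.#/#.# | V21=+1→.##/##./###/###*
ply 3: .##/##./###/### is terminal -1 (H); from .##/.../#.#/#.# depth 6
if H skipped the turn, V would face:
~ ply 1, V at .##/.../#.#/#.# | V00=+1→###/#../#.#/#.#*; V11=+1→.##/.#./###/#.#; V21=-1→.##/.../###/###
~ ply 2, H at ###/#../#.#/#.# | H11=-1→###/###/#.#/#.#*
~ ply 3, V at ###/###/#.#/#.# | V21=+1→###/###/###/###*
~ ply 4: ###/###/###/### is terminal -1 (H); from .##/.../#.#/#.# depth 6
compare (H): move=-1 vs pass=-1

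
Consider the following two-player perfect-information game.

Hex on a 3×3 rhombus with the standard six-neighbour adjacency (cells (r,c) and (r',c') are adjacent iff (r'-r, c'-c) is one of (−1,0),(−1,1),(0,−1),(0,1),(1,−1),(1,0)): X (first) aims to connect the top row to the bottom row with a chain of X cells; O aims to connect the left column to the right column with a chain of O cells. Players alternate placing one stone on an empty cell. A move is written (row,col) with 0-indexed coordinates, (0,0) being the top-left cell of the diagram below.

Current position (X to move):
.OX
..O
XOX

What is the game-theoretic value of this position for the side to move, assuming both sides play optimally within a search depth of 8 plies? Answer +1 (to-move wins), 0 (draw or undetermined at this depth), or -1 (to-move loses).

[.OX/..O/XOX] X move#1: (0,0):+1/XOX/..O/XOX*, (1,0):+1/.OX/X.O/XOX, (1,1):+1/.OX/.XO/XOX
[XOX/..O/XOX] O move#2: (1,0):-1/XOX/O.O/XOX*, (1,1):-1/XOX/.OO/XOX
[XOX/O.O/XOX] X move#3: (1,1):+1/XOX/OXO/XOX*
[XOX/OXO/XOX] end (terminal -1, O#4); searched .OX/..O/XOX to 8

value(.OX/..O/XOX, X) = +1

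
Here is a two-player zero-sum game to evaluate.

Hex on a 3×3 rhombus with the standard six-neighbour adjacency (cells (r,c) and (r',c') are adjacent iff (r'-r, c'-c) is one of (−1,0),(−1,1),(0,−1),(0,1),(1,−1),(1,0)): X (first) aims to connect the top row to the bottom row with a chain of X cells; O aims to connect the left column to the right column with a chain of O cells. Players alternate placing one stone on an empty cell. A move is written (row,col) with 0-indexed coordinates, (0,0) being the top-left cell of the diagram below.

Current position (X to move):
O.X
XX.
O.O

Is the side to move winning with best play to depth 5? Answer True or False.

X winning at [O.X/XX./O.O]: True

p1 X@[O.X/XX./O.O]: (0,1)[OXX/XX./O.O]-1 (1,2)[O.X/XXX/O.O]-1 (2,1)[O.X/XX./OXO]+1*
p2 O@[O.X/XX./OXO] terminal -1; root [O.X/XX./O.O] d5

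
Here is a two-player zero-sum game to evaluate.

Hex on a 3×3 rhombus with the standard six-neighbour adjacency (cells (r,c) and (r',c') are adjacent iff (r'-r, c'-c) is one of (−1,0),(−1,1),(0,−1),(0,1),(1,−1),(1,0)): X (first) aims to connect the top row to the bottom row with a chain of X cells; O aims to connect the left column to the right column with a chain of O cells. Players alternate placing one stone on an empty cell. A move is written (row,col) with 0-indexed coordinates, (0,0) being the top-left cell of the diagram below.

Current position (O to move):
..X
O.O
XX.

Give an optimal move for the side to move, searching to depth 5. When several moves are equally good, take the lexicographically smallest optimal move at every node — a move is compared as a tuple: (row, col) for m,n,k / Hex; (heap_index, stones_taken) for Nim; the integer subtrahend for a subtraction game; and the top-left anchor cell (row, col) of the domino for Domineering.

O's best at [..X/O.O/XX.]: (1,1)

p1 O@[..X/O.O/XX.]: (0,0)[O.X/O.O/XX.]-1 (0,1)[.OX/O.O/XX.]-1 (1,1)[..X/OOO/XX.]+1* (2,2)[..X/O.O/XXO]-1
p2 X@[..X/OOO/XX.] terminal -1; root [..X/O.O/XX.] d5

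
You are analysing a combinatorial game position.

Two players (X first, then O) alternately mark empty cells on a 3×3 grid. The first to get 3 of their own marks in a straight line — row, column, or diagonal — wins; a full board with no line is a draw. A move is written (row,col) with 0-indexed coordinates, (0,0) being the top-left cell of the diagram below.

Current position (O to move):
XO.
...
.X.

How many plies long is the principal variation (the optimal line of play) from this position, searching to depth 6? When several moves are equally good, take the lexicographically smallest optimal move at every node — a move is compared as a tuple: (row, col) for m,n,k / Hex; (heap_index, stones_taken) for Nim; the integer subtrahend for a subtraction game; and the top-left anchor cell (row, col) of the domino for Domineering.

PV length from [XO./.../.X.]: 6 plies

[XO./.../.X.] O move#1: (0,2):-1/XOO/.../.X., (1,0):-1/XO./O../.X., (1,1):-1/XO./.O./.X., (1,2):-1/XO./..O/.X., (2,0):+0/XO./.../OX.*, (2,2):+0/XO./.../.XO
[XO./.../OX.] X move#2: (0,2):+0/XOX/.../OX.*, (1,0):+0/XO./X../OX., (1,1):+0/XO./.X./OX., (1,2):+0/XO./..X/OX., (2,2):+0/XO./.../OXX
[XOX/.../OX.] O move#3: (1,0):-1/XOX/O../OX., (1,1):+0/XOX/.O./OX.*, (1,2):+0/XOX/..O/OX., (2,2):+0/XOX/.../OXO
[XOX/.O./OX.] X move#4: (1,0):+0/XOX/XO./OX.*, (1,2):+0/XOX/.OX/OX., (2,2):+0/XOX/.O./OXX
[XOX/XO./OX.] O move#5: (1,2):+0/XOX/XOO/OX.*, (2,2):+0/XOX/XO./OXO
[XOX/XOO/OX.] X move#6: (2,2):+0/XOX/XOO/OXX*
[XOX/XOO/OXX] end (terminal +0, O#7); searched XO./.../.X. to 6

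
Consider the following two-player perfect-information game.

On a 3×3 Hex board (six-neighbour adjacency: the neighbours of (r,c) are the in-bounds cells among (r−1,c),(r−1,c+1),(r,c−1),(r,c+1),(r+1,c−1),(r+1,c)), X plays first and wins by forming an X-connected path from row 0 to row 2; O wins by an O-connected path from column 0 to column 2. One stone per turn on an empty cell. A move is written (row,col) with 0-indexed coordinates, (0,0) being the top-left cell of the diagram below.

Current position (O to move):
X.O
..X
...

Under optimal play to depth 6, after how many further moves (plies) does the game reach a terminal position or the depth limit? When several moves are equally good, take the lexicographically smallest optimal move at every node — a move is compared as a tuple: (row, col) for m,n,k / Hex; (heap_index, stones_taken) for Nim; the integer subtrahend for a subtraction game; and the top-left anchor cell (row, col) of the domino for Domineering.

PV length from [X.O/..X/...]: 3 plies

ply 1, O at X.O/..X/... | (0,1)=-1→XOO/..X/...; (1,0)=+1→X.O/O.X/...*; (1,1)=+1→X.O/.OX/...; (2,0)=-1→X.O/..X/O..; (2,1)=-1→X.O/..X/.O.; (2,2)=-1→X.O/..X/..O
ply 2, X at X.O/O.X/... | (0,1)=-1→XXO/O.X/...*; (1,1)=-1→X.O/OXX/...; (2,0)=-1→X.O/O.X/X..; (2,1)=-1→X.O/O.X/.X.; (2,2)=-1→X.O/O.X/..X
ply 3, O at XXO/O.X/... | (1,1)=+1→XXO/OOX/...*; (2,0)=-1→XXO/O.X/O..; (2,1)=-1→XXO/O.X/.O.; (2,2)=-1→XXO/O.X/..O
ply 4: XXO/OOX/... is terminal -1 (X); from X.O/..X/... depth 6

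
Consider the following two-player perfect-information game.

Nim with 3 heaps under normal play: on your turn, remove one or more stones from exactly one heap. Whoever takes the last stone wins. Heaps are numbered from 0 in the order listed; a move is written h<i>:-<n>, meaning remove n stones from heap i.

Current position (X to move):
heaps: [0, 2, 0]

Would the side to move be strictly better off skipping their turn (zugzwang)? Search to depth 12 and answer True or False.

zugzwang((0,2,0), X) = False

ply 1, X at (0,2,0) | h1:-1=-1→(0,1,0); h1:-2=+1→(0,0,0)*
ply 2: (0,0,0) is terminal -1 (O); from (0,2,0) depth 12
suppose X passes — search the same position with O to move:
pass> ply 1, O at (0,2,0) | h1:-1=-1→(0,1,0); h1:-2=+1→(0,0,0)*
pass> ply 2: (0,0,0) is terminal -1 (X); from (0,2,0) depth 12
for X: play +1, pass -1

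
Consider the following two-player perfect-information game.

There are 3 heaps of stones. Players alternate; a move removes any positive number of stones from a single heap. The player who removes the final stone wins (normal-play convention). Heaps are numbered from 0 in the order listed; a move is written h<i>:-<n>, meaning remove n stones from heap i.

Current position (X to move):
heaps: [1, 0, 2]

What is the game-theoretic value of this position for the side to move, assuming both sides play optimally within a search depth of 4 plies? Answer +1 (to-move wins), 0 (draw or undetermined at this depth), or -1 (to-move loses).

[(1,0,2)] X move#1: h0:-1:-1/(0,0,2), h2:-1:+1/(1,0,1)*, h2:-2:-1/(1,0,0)
[(1,0,1)] O move#2: h0:-1:-1/(0,0,1)*, h2:-1:-1/(1,0,0)
[(0,0,1)] X move#3: h2:-1:+1/(0,0,0)*
[(0,0,0)] end (terminal -1, O#4); searched (1,0,2) to 4

value((1,0,2), X) = +1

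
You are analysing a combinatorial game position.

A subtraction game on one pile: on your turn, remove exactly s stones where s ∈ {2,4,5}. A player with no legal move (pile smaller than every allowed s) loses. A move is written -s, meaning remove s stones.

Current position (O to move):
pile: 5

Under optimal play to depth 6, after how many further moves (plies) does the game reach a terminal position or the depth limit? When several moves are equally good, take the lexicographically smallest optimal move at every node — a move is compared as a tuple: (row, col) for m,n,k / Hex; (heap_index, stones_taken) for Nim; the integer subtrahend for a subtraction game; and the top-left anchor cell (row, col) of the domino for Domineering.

ply 1, O at 5 | -2=-1→3; -4=+1→1*; -5=+1→0
ply 2: 1 is terminal -1 (X); from 5 depth 6

PV length from [5]: 1 ply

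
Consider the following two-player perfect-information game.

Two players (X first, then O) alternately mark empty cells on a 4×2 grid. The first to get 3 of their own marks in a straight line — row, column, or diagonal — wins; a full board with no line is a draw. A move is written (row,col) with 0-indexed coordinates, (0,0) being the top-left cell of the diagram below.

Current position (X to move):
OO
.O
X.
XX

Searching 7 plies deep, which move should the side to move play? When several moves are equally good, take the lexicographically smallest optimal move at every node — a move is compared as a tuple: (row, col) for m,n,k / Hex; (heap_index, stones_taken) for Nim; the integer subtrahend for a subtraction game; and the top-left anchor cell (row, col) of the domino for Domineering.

[OO/.O/X./XX] X move#1: (1,0):+1/OO/XO/X./XX*, (2,1):+0/OO/.O/XX/XX
[OO/XO/X./XX] end (terminal -1, O#2); searched OO/.O/X./XX to 7

X's best at [OO/.O/X./XX]: (1,0)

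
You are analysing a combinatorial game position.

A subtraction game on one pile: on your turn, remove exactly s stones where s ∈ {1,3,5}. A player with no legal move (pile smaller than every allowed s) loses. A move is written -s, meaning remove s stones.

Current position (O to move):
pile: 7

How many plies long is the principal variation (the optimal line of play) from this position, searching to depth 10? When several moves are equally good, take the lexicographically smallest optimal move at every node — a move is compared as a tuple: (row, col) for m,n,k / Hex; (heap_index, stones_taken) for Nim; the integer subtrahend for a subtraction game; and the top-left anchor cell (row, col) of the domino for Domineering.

p1 O@[7]: -1[6]+1* -3[4]+1 -5[2]+1
p2 X@[6]: -1[5]-1* -3[3]-1 -5[1]-1
p3 O@[5]: -1[4]+1* -3[2]+1 -5[0]+1
p4 X@[4]: -1[3]-1* -3[1]-1
p5 O@[3]: -1[2]+1* -3[0]+1
p6 X@[2]: -1[1]-1*
p7 O@[1]: -1[0]+1*
p8 X@[0] terminal -1; root [7] d10

PV length from [7]: 7 plies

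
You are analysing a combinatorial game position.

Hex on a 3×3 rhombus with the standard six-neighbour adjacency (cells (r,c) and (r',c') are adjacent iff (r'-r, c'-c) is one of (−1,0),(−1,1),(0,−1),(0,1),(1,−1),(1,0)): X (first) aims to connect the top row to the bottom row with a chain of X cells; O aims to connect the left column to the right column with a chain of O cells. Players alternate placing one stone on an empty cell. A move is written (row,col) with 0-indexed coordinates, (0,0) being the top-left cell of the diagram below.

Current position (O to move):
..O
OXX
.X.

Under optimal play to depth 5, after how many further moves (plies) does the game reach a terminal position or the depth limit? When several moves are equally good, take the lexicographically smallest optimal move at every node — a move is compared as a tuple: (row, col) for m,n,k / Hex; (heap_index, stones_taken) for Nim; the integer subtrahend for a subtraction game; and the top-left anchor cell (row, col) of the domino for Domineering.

PV length from [..O/OXX/.X.]: 1 ply

ply 1, O at ..O/OXX/.X. | (0,0)=-1→O.O/OXX/.X.; (0,1)=+1→.OO/OXX/.X.*; (2,0)=-1→..O/OXX/OX.; (2,2)=-1→..O/OXX/.XO
ply 2: .OO/OXX/.X. is terminal -1 (X); from ..O/OXX/.X. depth 5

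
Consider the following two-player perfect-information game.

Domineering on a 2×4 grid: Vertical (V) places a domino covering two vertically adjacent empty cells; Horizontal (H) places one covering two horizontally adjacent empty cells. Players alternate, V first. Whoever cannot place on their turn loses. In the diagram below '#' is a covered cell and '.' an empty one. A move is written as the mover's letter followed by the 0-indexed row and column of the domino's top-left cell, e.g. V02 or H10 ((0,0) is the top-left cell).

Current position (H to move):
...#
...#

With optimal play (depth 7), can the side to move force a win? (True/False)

[...#/...#] H move#1: H00:+1/##.#/...#*, H01:+1/.###/...#, H10:+1/...#/##.#, H11:+1/...#/.###
[##.#/...#] V move#2: V02:-1/####/..##*
[####/..##] H move#3: H10:+1/####/####*
[####/####] end (terminal -1, V#4); searched ...#/...# to 7

H winning at [...#/...#]: True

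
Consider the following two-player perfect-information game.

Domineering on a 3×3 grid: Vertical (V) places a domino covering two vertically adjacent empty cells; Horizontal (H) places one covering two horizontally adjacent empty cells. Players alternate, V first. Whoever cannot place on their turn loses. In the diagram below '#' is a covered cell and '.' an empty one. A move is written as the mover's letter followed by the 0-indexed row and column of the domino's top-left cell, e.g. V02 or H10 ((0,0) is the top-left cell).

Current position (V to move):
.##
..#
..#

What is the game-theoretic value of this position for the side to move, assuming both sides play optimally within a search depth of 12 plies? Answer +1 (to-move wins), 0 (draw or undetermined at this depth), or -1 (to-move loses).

value(.##/..#/..#, V) = +1

p1 V@[.##/..#/..#]: V00[###/#.#/..#]-1 V10[.##/#.#/#.#]+1* V11[.##/.##/.##]+1
p2 H@[.##/#.#/#.#] terminal -1; root [.##/..#/..#] d12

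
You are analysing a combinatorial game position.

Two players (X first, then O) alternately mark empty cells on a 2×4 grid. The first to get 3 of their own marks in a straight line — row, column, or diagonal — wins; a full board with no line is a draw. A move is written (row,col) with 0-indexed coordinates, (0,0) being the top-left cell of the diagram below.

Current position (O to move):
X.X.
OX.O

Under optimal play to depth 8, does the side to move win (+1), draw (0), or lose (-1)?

ply 1, O at X.X./OX.O | (0,1)=+0→XOX./OX.O*; (0,3)=-1→X.XO/OX.O; (1,2)=-1→X.X./OXOO
ply 2, X at XOX./OX.O | (0,3)=+0→XOXX/OX.O*; (1,2)=+0→XOX./OXXO
ply 3, O at XOXX/OX.O | (1,2)=+0→XOXX/OXOO*
ply 4: XOXX/OXOO is terminal +0 (X); from X.X./OX.O depth 8

value(X.X./OX.O, O) = 0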